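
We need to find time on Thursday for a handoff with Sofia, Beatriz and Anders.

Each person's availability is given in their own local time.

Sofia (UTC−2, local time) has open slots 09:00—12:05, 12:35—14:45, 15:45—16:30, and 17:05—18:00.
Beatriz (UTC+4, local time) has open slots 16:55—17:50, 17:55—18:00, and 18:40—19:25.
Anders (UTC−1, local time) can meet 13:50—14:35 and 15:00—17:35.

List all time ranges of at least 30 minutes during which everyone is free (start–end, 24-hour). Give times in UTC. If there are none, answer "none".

14:50–15:25

Sofia → UTC: 11:00–14:05, 14:35–16:45, 17:45–18:30, 19:05–20:00.
Beatriz → UTC: 12:55–13:50, 13:55–14:00, 14:40–15:25.
Anders → UTC: 14:50–15:35, 16:00–18:35.
Sofia ∩ Beatriz: 12:55–13:50, 13:55–14:00, 14:40–15:25.
Sofia ∩ Beatriz ∩ Anders: 14:50–15:25.
Windows ≥ 30 min: 14:50–15:25.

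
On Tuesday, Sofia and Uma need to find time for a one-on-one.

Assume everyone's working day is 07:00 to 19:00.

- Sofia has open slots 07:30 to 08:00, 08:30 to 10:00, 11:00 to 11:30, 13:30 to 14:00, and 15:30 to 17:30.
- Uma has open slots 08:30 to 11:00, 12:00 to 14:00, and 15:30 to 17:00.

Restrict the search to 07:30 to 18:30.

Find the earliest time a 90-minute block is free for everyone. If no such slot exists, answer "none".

Sofia ∩ Uma: 08:30–10:00, 13:30–14:00, 15:30–17:00.
Restricted to 07:30–18:30: 08:30–10:00, 13:30–14:00, 15:30–17:00.
Windows ≥ 90 min: 08:30–10:00, 15:30–17:00.
Earliest such window starts at 08:30.

08:30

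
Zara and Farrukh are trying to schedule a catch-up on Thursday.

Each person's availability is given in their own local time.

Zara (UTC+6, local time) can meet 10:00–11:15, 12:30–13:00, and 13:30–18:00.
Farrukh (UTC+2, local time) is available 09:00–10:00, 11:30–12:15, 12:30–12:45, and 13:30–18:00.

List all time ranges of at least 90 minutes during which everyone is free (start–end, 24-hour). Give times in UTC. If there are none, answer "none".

Zara → UTC: 04:00–05:15, 06:30–07:00, 07:30–12:00.
Farrukh → UTC: 07:00–08:00, 09:30–10:15, 10:30–10:45, 11:30–16:00.
Zara ∩ Farrukh: 07:30–08:00, 09:30–10:15, 10:30–10:45, 11:30–12:00.
Windows ≥ 90 min: (none).

none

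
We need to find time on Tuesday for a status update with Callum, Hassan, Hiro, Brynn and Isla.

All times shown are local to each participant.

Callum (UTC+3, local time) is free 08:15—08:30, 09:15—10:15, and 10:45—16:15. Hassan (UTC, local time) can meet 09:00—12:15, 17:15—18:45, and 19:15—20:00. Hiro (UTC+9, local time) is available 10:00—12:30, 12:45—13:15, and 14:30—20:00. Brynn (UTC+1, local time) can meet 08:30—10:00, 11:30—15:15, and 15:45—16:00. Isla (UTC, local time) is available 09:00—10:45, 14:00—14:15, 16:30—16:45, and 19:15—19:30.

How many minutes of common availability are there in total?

Callum → UTC: 05:15–05:30, 06:15–07:15, 07:45–13:15.
Hassan → UTC: 09:00–12:15, 17:15–18:45, 19:15–20:00.
Hiro → UTC: 01:00–03:30, 03:45–04:15, 05:30–11:00.
Brynn → UTC: 07:30–09:00, 10:30–14:15, 14:45–15:00.
Isla → UTC: 09:00–10:45, 14:00–14:15, 16:30–16:45, 19:15–19:30.
Callum ∩ Hassan: 09:00–12:15.
Callum ∩ Hassan ∩ Hiro: 09:00–11:00.
Callum ∩ Hassan ∩ Hiro ∩ Brynn: 10:30–11:00.
Callum ∩ Hassan ∩ Hiro ∩ Brynn ∩ Isla: 10:30–10:45.
Total common minutes: 15.

15 minutes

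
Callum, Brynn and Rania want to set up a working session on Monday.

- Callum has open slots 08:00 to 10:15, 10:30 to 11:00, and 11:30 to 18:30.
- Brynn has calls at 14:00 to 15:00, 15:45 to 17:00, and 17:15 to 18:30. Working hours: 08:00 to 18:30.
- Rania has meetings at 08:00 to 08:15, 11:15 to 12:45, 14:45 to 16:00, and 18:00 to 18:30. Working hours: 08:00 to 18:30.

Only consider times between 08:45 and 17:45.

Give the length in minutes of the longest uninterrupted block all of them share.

90 minutes

Brynn free within 08:00–18:30: 08:00–14:00, 15:00–15:45, 17:00–17:15.
Rania free within 08:00–18:30: 08:15–11:15, 12:45–14:45, 16:00–18:00.
Callum ∩ Brynn: 08:00–10:15, 10:30–11:00, 11:30–14:00, 15:00–15:45, 17:00–17:15.
Callum ∩ Brynn ∩ Rania: 08:15–10:15, 10:30–11:00, 12:45–14:00, 17:00–17:15.
Restricted to 08:45–17:45: 08:45–10:15, 10:30–11:00, 12:45–14:00, 17:00–17:15.
Common window lengths: 90, 30, 75, 15 min; longest is 90.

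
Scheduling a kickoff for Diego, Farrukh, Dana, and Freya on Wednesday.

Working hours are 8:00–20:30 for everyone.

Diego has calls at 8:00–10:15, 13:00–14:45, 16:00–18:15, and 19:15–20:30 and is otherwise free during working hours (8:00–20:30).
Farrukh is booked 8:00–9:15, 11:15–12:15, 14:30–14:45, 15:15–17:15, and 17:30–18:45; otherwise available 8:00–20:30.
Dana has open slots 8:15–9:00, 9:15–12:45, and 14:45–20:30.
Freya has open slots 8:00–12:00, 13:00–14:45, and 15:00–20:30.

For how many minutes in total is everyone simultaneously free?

105 minutes

Diego free within 08:00–20:30: 10:15–13:00, 14:45–16:00, 18:15–19:15.
Farrukh free within 08:00–20:30: 09:15–11:15, 12:15–14:30, 14:45–15:15, 17:15–17:30, 18:45–20:30.
Diego ∩ Farrukh: 10:15–11:15, 12:15–13:00, 14:45–15:15, 18:45–19:15.
Diego ∩ Farrukh ∩ Dana: 10:15–11:15, 12:15–12:45, 14:45–15:15, 18:45–19:15.
Diego ∩ Farrukh ∩ Dana ∩ Freya: 10:15–11:15, 15:00–15:15, 18:45–19:15.
Total common minutes: 60 + 15 + 30 = 105.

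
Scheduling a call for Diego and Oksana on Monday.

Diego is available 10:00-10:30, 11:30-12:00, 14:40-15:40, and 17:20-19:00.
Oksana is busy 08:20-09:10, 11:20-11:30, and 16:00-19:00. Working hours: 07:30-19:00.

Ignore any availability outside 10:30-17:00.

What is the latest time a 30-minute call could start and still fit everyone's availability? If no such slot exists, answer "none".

Oksana free within 07:30–19:00: 07:30–08:20, 09:10–11:20, 11:30–16:00.
Diego ∩ Oksana: 10:00–10:30, 11:30–12:00, 14:40–15:40.
Restricted to 10:30–17:00: 11:30–12:00, 14:40–15:40.
Windows ≥ 30 min: 11:30–12:00, 14:40–15:40.
Latest start in the last window 14:40–15:40 is 15:40 − 30 min = 15:10.

15:10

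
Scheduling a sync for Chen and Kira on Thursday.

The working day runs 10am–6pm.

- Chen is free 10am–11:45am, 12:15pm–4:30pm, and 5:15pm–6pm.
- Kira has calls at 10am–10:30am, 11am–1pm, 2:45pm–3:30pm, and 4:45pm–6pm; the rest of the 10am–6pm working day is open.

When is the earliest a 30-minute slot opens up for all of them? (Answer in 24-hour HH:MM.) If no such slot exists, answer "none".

10:30

Kira free within 10:00–18:00: 10:30–11:00, 13:00–14:45, 15:30–16:45.
Chen ∩ Kira: 10:30–11:00, 13:00–14:45, 15:30–16:30.
Windows ≥ 30 min: 10:30–11:00, 13:00–14:45, 15:30–16:30.
Earliest such window starts at 10:30.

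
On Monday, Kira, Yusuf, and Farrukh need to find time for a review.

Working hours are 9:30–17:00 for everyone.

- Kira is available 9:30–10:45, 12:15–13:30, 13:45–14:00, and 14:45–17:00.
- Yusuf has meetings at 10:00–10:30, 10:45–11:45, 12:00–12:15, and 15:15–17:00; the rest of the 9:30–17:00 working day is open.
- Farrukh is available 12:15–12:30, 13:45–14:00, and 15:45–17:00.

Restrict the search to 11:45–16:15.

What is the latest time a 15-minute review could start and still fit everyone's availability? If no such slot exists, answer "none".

13:45

Yusuf free within 09:30–17:00: 09:30–10:00, 10:30–10:45, 11:45–12:00, 12:15–15:15.
Kira ∩ Yusuf: 09:30–10:00, 10:30–10:45, 12:15–13:30, 13:45–14:00, 14:45–15:15.
Kira ∩ Yusuf ∩ Farrukh: 12:15–12:30, 13:45–14:00.
Restricted to 11:45–16:15: 12:15–12:30, 13:45–14:00.
Windows ≥ 15 min: 12:15–12:30, 13:45–14:00.
Latest start in the last window 13:45–14:00 is 14:00 − 15 min = 13:45.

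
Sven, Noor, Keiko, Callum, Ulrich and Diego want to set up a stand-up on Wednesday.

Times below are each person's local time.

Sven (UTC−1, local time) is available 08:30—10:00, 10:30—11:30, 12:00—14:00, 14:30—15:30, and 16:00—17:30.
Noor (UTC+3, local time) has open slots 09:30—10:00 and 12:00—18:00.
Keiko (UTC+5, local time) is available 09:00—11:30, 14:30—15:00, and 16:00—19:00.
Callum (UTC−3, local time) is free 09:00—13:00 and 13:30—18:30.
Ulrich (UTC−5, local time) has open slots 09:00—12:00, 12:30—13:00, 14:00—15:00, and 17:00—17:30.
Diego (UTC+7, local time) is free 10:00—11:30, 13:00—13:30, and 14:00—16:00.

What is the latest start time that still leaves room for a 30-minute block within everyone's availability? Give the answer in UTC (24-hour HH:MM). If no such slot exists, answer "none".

Sven → UTC: 09:30–11:00, 11:30–12:30, 13:00–15:00, 15:30–16:30, 17:00–18:30.
Noor → UTC: 06:30–07:00, 09:00–15:00.
Keiko → UTC: 04:00–06:30, 09:30–10:00, 11:00–14:00.
Callum → UTC: 12:00–16:00, 16:30–21:30.
Ulrich → UTC: 14:00–17:00, 17:30–18:00, 19:00–20:00, 22:00–22:30.
Diego → UTC: 03:00–04:30, 06:00–06:30, 07:00–09:00.
Sven ∩ Noor: 09:30–11:00, 11:30–12:30, 13:00–15:00.
Sven ∩ Noor ∩ Keiko: 09:30–10:00, 11:30–12:30, 13:00–14:00.
Sven ∩ Noor ∩ Keiko ∩ Callum: 12:00–12:30, 13:00–14:00.
Sven ∩ Noor ∩ Keiko ∩ Callum ∩ Ulrich: (none).
Sven ∩ Noor ∩ Keiko ∩ Callum ∩ Ulrich ∩ Diego: (none).
Windows ≥ 30 min: (none).

none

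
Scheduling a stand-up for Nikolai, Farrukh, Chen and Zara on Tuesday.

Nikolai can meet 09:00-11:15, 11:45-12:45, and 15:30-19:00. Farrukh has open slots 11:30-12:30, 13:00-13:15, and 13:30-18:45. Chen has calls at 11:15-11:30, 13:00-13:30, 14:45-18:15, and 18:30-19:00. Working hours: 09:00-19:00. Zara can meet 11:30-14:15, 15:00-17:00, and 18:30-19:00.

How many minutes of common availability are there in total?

Chen free within 09:00–19:00: 09:00–11:15, 11:30–13:00, 13:30–14:45, 18:15–18:30.
Nikolai ∩ Farrukh: 11:45–12:30, 15:30–18:45.
Nikolai ∩ Farrukh ∩ Chen: 11:45–12:30, 18:15–18:30.
Nikolai ∩ Farrukh ∩ Chen ∩ Zara: 11:45–12:30.
Total common minutes: 45.

45 minutes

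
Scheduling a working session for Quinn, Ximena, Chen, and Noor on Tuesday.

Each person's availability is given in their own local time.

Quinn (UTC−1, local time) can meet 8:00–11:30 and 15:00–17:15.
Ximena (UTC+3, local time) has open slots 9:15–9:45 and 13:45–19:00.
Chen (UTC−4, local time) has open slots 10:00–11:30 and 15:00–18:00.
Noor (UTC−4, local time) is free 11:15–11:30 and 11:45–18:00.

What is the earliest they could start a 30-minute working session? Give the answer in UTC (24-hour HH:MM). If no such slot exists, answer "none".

none

Quinn → UTC: 09:00–12:30, 16:00–18:15.
Ximena → UTC: 06:15–06:45, 10:45–16:00.
Chen → UTC: 14:00–15:30, 19:00–22:00.
Noor → UTC: 15:15–15:30, 15:45–22:00.
Quinn ∩ Ximena: 10:45–12:30.
Quinn ∩ Ximena ∩ Chen: (none).
Quinn ∩ Ximena ∩ Chen ∩ Noor: (none).
Windows ≥ 30 min: (none).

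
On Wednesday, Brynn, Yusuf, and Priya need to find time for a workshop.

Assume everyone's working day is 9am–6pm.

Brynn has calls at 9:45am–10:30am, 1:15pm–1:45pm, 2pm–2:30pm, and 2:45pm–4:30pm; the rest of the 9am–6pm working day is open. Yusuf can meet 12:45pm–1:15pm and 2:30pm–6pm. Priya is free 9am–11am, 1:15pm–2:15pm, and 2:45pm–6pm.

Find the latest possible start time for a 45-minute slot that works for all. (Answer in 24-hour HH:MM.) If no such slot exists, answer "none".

Brynn free within 09:00–18:00: 09:00–09:45, 10:30–13:15, 13:45–14:00, 14:30–14:45, 16:30–18:00.
Brynn ∩ Yusuf: 12:45–13:15, 14:30–14:45, 16:30–18:00.
Brynn ∩ Yusuf ∩ Priya: 16:30–18:00.
Windows ≥ 45 min: 16:30–18:00.
Latest start in the last window 16:30–18:00 is 18:00 − 45 min = 17:15.

17:15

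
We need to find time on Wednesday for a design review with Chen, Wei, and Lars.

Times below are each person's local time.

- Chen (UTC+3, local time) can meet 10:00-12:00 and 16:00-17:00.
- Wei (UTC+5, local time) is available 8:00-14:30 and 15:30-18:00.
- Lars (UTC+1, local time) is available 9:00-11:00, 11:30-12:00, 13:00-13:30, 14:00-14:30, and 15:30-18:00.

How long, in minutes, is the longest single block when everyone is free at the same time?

Chen → UTC: 07:00–09:00, 13:00–14:00.
Wei → UTC: 03:00–09:30, 10:30–13:00.
Lars → UTC: 08:00–10:00, 10:30–11:00, 12:00–12:30, 13:00–13:30, 14:30–17:00.
Chen ∩ Wei: 07:00–09:00.
Chen ∩ Wei ∩ Lars: 08:00–09:00.
Single common window of 60 minutes.

60 minutes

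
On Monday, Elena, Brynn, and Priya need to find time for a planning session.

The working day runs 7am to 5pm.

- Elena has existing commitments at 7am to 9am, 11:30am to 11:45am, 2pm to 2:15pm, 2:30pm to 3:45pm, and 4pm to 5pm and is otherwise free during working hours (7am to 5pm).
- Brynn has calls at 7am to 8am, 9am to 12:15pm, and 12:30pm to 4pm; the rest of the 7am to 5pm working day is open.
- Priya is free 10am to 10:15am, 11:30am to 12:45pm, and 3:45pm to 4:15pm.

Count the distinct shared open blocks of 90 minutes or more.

0

Elena free within 07:00–17:00: 09:00–11:30, 11:45–14:00, 14:15–14:30, 15:45–16:00.
Brynn free within 07:00–17:00: 08:00–09:00, 12:15–12:30, 16:00–17:00.
Elena ∩ Brynn: 12:15–12:30.
Elena ∩ Brynn ∩ Priya: 12:15–12:30.
Windows ≥ 90 min: (none).
That's 0 windows.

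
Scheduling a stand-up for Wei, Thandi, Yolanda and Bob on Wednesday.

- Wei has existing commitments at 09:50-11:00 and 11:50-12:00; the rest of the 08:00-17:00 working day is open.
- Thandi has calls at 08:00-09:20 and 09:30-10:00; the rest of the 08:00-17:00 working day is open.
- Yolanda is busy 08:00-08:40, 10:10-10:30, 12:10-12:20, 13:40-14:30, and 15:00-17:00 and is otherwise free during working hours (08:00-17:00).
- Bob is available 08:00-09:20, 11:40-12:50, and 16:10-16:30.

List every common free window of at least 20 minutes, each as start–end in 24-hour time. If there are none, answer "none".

12:20–12:50

Wei free within 08:00–17:00: 08:00–09:50, 11:00–11:50, 12:00–17:00.
Thandi free within 08:00–17:00: 09:20–09:30, 10:00–17:00.
Yolanda free within 08:00–17:00: 08:40–10:10, 10:30–12:10, 12:20–13:40, 14:30–15:00.
Wei ∩ Thandi: 09:20–09:30, 11:00–11:50, 12:00–17:00.
Wei ∩ Thandi ∩ Yolanda: 09:20–09:30, 11:00–11:50, 12:00–12:10, 12:20–13:40, 14:30–15:00.
Wei ∩ Thandi ∩ Yolanda ∩ Bob: 11:40–11:50, 12:00–12:10, 12:20–12:50.
Windows ≥ 20 min: 12:20–12:50.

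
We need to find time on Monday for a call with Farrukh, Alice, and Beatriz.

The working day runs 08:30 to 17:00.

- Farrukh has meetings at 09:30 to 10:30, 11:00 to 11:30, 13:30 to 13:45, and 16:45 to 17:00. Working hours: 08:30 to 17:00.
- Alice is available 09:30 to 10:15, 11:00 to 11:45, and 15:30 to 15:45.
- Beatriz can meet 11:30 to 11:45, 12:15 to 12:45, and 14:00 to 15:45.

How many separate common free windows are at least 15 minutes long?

Farrukh free within 08:30–17:00: 08:30–09:30, 10:30–11:00, 11:30–13:30, 13:45–16:45.
Farrukh ∩ Alice: 11:30–11:45, 15:30–15:45.
Farrukh ∩ Alice ∩ Beatriz: 11:30–11:45, 15:30–15:45.
Windows ≥ 15 min: 11:30–11:45, 15:30–15:45.
That's 2 windows.

2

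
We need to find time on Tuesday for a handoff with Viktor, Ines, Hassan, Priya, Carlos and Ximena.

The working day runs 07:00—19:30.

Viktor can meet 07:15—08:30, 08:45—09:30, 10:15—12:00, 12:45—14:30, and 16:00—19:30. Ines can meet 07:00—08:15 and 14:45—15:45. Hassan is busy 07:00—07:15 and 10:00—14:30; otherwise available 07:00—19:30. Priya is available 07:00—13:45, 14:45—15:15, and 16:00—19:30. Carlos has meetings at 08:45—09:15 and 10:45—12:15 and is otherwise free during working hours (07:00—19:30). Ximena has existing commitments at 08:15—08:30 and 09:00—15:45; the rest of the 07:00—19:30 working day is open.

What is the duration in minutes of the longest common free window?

Hassan free within 07:00–19:30: 07:15–10:00, 14:30–19:30.
Carlos free within 07:00–19:30: 07:00–08:45, 09:15–10:45, 12:15–19:30.
Ximena free within 07:00–19:30: 07:00–08:15, 08:30–09:00, 15:45–19:30.
Viktor ∩ Ines: 07:15–08:15.
Viktor ∩ Ines ∩ Hassan: 07:15–08:15.
Viktor ∩ Ines ∩ Hassan ∩ Priya: 07:15–08:15.
Viktor ∩ Ines ∩ Hassan ∩ Priya ∩ Carlos: 07:15–08:15.
Viktor ∩ Ines ∩ Hassan ∩ Priya ∩ Carlos ∩ Ximena: 07:15–08:15.
Single common window of 60 minutes.

60 minutes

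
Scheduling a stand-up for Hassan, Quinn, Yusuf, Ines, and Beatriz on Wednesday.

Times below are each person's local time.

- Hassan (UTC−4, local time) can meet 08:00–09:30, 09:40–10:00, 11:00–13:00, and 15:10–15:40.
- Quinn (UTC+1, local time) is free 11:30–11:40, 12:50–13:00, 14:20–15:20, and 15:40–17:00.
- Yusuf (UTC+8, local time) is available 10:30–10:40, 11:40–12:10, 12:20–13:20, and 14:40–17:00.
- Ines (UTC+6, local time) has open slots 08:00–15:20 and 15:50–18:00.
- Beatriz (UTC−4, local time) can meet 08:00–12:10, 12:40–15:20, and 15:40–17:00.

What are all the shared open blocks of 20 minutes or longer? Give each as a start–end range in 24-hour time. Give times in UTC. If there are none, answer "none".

none

Hassan → UTC: 12:00–13:30, 13:40–14:00, 15:00–17:00, 19:10–19:40.
Quinn → UTC: 10:30–10:40, 11:50–12:00, 13:20–14:20, 14:40–16:00.
Yusuf → UTC: 02:30–02:40, 03:40–04:10, 04:20–05:20, 06:40–09:00.
Ines → UTC: 02:00–09:20, 09:50–12:00.
Beatriz → UTC: 12:00–16:10, 16:40–19:20, 19:40–21:00.
Hassan ∩ Quinn: 13:20–13:30, 13:40–14:00, 15:00–16:00.
Hassan ∩ Quinn ∩ Yusuf: (none).
Hassan ∩ Quinn ∩ Yusuf ∩ Ines: (none).
Hassan ∩ Quinn ∩ Yusuf ∩ Ines ∩ Beatriz: (none).
Windows ≥ 20 min: (none).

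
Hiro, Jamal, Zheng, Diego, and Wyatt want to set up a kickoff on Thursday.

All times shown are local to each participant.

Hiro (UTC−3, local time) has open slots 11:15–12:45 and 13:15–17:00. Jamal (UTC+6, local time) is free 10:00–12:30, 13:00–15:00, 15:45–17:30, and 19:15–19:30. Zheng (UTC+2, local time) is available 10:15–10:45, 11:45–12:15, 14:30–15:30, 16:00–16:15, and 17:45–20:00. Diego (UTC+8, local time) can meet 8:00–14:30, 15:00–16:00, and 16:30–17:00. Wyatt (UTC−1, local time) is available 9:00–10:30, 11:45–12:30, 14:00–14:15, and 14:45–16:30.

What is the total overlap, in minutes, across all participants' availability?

Hiro → UTC: 14:15–15:45, 16:15–20:00.
Jamal → UTC: 04:00–06:30, 07:00–09:00, 09:45–11:30, 13:15–13:30.
Zheng → UTC: 08:15–08:45, 09:45–10:15, 12:30–13:30, 14:00–14:15, 15:45–18:00.
Diego → UTC: 00:00–06:30, 07:00–08:00, 08:30–09:00.
Wyatt → UTC: 10:00–11:30, 12:45–13:30, 15:00–15:15, 15:45–17:30.
Hiro ∩ Jamal: (none).
Hiro ∩ Jamal ∩ Zheng: (none).
Hiro ∩ Jamal ∩ Zheng ∩ Diego: (none).
Hiro ∩ Jamal ∩ Zheng ∩ Diego ∩ Wyatt: (none).
Total common minutes: 0.

0 minutes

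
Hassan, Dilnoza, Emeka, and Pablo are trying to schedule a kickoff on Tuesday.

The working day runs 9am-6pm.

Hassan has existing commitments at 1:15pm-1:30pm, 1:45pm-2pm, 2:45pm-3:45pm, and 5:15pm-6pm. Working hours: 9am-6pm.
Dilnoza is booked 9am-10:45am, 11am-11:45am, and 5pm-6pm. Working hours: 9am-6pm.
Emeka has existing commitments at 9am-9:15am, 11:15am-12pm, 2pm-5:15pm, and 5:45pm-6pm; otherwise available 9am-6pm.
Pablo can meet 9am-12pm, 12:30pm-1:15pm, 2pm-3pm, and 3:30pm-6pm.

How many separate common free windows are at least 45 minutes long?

Hassan free within 09:00–18:00: 09:00–13:15, 13:30–13:45, 14:00–14:45, 15:45–17:15.
Dilnoza free within 09:00–18:00: 10:45–11:00, 11:45–17:00.
Emeka free within 09:00–18:00: 09:15–11:15, 12:00–14:00, 17:15–17:45.
Hassan ∩ Dilnoza: 10:45–11:00, 11:45–13:15, 13:30–13:45, 14:00–14:45, 15:45–17:00.
Hassan ∩ Dilnoza ∩ Emeka: 10:45–11:00, 12:00–13:15, 13:30–13:45.
Hassan ∩ Dilnoza ∩ Emeka ∩ Pablo: 10:45–11:00, 12:30–13:15.
Windows ≥ 45 min: 12:30–13:15.
That's 1 window.

1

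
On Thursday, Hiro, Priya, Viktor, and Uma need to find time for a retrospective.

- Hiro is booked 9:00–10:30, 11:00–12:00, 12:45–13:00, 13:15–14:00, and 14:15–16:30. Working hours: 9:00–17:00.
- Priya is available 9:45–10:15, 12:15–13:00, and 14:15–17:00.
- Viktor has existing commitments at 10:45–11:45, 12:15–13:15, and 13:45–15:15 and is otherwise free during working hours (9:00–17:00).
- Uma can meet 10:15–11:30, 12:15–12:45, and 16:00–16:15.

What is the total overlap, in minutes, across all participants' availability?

Hiro free within 09:00–17:00: 10:30–11:00, 12:00–12:45, 13:00–13:15, 14:00–14:15, 16:30–17:00.
Viktor free within 09:00–17:00: 09:00–10:45, 11:45–12:15, 13:15–13:45, 15:15–17:00.
Hiro ∩ Priya: 12:15–12:45, 16:30–17:00.
Hiro ∩ Priya ∩ Viktor: 16:30–17:00.
Hiro ∩ Priya ∩ Viktor ∩ Uma: (none).
Total common minutes: 0.

0 minutes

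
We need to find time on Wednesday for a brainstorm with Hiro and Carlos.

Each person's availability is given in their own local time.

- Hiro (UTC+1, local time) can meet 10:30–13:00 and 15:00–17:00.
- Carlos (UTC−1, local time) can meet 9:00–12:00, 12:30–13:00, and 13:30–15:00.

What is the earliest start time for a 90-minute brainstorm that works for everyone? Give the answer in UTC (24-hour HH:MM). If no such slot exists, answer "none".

Hiro → UTC: 09:30–12:00, 14:00–16:00.
Carlos → UTC: 10:00–13:00, 13:30–14:00, 14:30–16:00.
Hiro ∩ Carlos: 10:00–12:00, 14:30–16:00.
Windows ≥ 90 min: 10:00–12:00, 14:30–16:00.
Earliest such window starts at 10:00.

10:00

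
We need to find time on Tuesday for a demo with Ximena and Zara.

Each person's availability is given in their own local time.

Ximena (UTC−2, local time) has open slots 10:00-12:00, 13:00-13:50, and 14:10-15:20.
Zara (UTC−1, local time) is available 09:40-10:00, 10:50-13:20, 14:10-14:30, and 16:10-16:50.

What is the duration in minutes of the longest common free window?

120 minutes

Ximena → UTC: 12:00–14:00, 15:00–15:50, 16:10–17:20.
Zara → UTC: 10:40–11:00, 11:50–14:20, 15:10–15:30, 17:10–17:50.
Ximena ∩ Zara: 12:00–14:00, 15:10–15:30, 17:10–17:20.
Common window lengths: 120, 20, 10 min; longest is 120.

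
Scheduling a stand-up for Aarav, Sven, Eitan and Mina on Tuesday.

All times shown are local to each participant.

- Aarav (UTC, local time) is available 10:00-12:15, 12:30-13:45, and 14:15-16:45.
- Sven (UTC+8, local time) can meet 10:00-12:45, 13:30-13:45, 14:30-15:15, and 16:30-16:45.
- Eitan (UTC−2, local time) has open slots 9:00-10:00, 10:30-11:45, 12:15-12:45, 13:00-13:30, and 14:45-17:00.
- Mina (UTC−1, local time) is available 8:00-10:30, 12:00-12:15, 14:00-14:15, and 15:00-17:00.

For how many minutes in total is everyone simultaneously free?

0 minutes

Aarav → UTC: 10:00–12:15, 12:30–13:45, 14:15–16:45.
Sven → UTC: 02:00–04:45, 05:30–05:45, 06:30–07:15, 08:30–08:45.
Eitan → UTC: 11:00–12:00, 12:30–13:45, 14:15–14:45, 15:00–15:30, 16:45–19:00.
Mina → UTC: 09:00–11:30, 13:00–13:15, 15:00–15:15, 16:00–18:00.
Aarav ∩ Sven: (none).
Aarav ∩ Sven ∩ Eitan: (none).
Aarav ∩ Sven ∩ Eitan ∩ Mina: (none).
Total common minutes: 0.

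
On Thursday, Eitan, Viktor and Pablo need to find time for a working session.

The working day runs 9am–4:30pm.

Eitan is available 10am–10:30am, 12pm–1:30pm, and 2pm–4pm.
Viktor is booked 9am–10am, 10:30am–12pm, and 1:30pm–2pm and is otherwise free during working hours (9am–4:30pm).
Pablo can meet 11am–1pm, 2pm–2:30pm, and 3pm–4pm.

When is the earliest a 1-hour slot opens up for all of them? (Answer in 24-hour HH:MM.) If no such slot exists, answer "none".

12:00

Viktor free within 09:00–16:30: 10:00–10:30, 12:00–13:30, 14:00–16:30.
Eitan ∩ Viktor: 10:00–10:30, 12:00–13:30, 14:00–16:00.
Eitan ∩ Viktor ∩ Pablo: 12:00–13:00, 14:00–14:30, 15:00–16:00.
Windows ≥ 60 min: 12:00–13:00, 15:00–16:00.
Earliest such window starts at 12:00.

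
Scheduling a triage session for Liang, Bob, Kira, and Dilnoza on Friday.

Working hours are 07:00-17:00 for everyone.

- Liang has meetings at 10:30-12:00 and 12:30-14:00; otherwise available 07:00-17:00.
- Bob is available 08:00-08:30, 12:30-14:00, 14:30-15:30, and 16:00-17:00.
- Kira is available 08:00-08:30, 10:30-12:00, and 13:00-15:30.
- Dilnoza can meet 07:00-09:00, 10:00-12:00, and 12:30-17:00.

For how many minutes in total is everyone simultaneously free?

90 minutes

Liang free within 07:00–17:00: 07:00–10:30, 12:00–12:30, 14:00–17:00.
Liang ∩ Bob: 08:00–08:30, 14:30–15:30, 16:00–17:00.
Liang ∩ Bob ∩ Kira: 08:00–08:30, 14:30–15:30.
Liang ∩ Bob ∩ Kira ∩ Dilnoza: 08:00–08:30, 14:30–15:30.
Total common minutes: 30 + 60 = 90.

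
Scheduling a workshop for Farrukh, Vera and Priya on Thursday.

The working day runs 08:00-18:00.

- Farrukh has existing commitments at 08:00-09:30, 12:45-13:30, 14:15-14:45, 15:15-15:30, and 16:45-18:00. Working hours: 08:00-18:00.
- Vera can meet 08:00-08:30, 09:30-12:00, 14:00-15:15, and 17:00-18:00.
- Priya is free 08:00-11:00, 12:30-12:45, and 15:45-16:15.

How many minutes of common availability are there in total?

90 minutes

Farrukh free within 08:00–18:00: 09:30–12:45, 13:30–14:15, 14:45–15:15, 15:30–16:45.
Farrukh ∩ Vera: 09:30–12:00, 14:00–14:15, 14:45–15:15.
Farrukh ∩ Vera ∩ Priya: 09:30–11:00.
Total common minutes: 90.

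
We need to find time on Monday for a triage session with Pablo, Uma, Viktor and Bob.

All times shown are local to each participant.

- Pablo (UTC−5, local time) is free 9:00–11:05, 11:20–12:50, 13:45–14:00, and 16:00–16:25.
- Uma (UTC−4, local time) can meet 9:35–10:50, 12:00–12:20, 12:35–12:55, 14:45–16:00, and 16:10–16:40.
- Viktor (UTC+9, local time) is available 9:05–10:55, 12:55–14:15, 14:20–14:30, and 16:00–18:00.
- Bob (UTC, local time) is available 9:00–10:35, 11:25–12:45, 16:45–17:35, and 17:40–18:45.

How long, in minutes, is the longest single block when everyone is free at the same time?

Pablo → UTC: 14:00–16:05, 16:20–17:50, 18:45–19:00, 21:00–21:25.
Uma → UTC: 13:35–14:50, 16:00–16:20, 16:35–16:55, 18:45–20:00, 20:10–20:40.
Viktor → UTC: 00:05–01:55, 03:55–05:15, 05:20–05:30, 07:00–09:00.
Bob → UTC: 09:00–10:35, 11:25–12:45, 16:45–17:35, 17:40–18:45.
Pablo ∩ Uma: 14:00–14:50, 16:00–16:05, 16:35–16:55, 18:45–19:00.
Pablo ∩ Uma ∩ Viktor: (none).
Pablo ∩ Uma ∩ Viktor ∩ Bob: (none).
No common window.

0 minutes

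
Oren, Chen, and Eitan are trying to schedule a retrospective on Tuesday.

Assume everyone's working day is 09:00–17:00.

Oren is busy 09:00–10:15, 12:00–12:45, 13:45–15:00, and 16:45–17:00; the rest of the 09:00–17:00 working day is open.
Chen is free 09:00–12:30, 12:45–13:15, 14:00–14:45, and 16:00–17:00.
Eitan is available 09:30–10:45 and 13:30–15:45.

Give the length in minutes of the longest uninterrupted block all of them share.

Oren free within 09:00–17:00: 10:15–12:00, 12:45–13:45, 15:00–16:45.
Oren ∩ Chen: 10:15–12:00, 12:45–13:15, 16:00–16:45.
Oren ∩ Chen ∩ Eitan: 10:15–10:45.
Single common window of 30 minutes.

30 minutes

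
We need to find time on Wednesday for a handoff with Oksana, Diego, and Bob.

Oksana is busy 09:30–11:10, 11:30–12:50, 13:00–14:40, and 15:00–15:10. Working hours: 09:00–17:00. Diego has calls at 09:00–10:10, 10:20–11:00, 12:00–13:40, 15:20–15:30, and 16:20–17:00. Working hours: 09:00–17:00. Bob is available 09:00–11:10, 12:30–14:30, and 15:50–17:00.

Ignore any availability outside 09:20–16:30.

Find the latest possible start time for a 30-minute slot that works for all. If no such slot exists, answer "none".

Oksana free within 09:00–17:00: 09:00–09:30, 11:10–11:30, 12:50–13:00, 14:40–15:00, 15:10–17:00.
Diego free within 09:00–17:00: 10:10–10:20, 11:00–12:00, 13:40–15:20, 15:30–16:20.
Oksana ∩ Diego: 11:10–11:30, 14:40–15:00, 15:10–15:20, 15:30–16:20.
Oksana ∩ Diego ∩ Bob: 15:50–16:20.
Restricted to 09:20–16:30: 15:50–16:20.
Windows ≥ 30 min: 15:50–16:20.
Latest start in the last window 15:50–16:20 is 16:20 − 30 min = 15:50.

15:50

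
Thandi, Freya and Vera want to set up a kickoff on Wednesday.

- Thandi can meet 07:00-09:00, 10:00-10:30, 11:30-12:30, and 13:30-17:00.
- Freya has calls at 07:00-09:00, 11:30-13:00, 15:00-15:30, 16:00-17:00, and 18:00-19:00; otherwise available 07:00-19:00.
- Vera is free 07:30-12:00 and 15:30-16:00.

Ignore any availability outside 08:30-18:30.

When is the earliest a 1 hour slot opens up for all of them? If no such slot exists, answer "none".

Freya free within 07:00–19:00: 09:00–11:30, 13:00–15:00, 15:30–16:00, 17:00–18:00.
Thandi ∩ Freya: 10:00–10:30, 13:30–15:00, 15:30–16:00.
Thandi ∩ Freya ∩ Vera: 10:00–10:30, 15:30–16:00.
Restricted to 08:30–18:30: 10:00–10:30, 15:30–16:00.
Windows ≥ 60 min: (none).

none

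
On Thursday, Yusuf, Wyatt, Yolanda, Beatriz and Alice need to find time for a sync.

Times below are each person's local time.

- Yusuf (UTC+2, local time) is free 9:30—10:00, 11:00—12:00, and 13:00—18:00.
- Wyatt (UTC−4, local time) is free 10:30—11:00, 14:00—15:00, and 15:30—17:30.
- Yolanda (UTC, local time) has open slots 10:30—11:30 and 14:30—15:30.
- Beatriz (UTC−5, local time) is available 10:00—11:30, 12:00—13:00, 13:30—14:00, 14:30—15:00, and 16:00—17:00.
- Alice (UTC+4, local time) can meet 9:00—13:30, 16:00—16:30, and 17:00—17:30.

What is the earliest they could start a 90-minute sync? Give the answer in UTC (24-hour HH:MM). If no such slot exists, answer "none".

Yusuf → UTC: 07:30–08:00, 09:00–10:00, 11:00–16:00.
Wyatt → UTC: 14:30–15:00, 18:00–19:00, 19:30–21:30.
Yolanda → UTC: 10:30–11:30, 14:30–15:30.
Beatriz → UTC: 15:00–16:30, 17:00–18:00, 18:30–19:00, 19:30–20:00, 21:00–22:00.
Alice → UTC: 05:00–09:30, 12:00–12:30, 13:00–13:30.
Yusuf ∩ Wyatt: 14:30–15:00.
Yusuf ∩ Wyatt ∩ Yolanda: 14:30–15:00.
Yusuf ∩ Wyatt ∩ Yolanda ∩ Beatriz: (none).
Yusuf ∩ Wyatt ∩ Yolanda ∩ Beatriz ∩ Alice: (none).
Windows ≥ 90 min: (none).

none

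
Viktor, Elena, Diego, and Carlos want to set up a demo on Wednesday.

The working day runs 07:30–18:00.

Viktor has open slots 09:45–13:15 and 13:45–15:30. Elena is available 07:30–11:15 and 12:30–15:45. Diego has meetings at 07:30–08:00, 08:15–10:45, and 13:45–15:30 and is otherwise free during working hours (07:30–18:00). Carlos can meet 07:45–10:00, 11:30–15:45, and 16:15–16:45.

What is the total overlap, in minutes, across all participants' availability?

45 minutes

Diego free within 07:30–18:00: 08:00–08:15, 10:45–13:45, 15:30–18:00.
Viktor ∩ Elena: 09:45–11:15, 12:30–13:15, 13:45–15:30.
Viktor ∩ Elena ∩ Diego: 10:45–11:15, 12:30–13:15.
Viktor ∩ Elena ∩ Diego ∩ Carlos: 12:30–13:15.
Total common minutes: 45.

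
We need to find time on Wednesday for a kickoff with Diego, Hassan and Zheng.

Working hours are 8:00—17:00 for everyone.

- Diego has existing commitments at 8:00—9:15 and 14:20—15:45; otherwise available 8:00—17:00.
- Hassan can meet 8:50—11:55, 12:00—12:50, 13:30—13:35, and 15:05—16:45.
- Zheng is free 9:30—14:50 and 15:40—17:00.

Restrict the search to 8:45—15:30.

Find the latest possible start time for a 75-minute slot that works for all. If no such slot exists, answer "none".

Diego free within 08:00–17:00: 09:15–14:20, 15:45–17:00.
Diego ∩ Hassan: 09:15–11:55, 12:00–12:50, 13:30–13:35, 15:45–16:45.
Diego ∩ Hassan ∩ Zheng: 09:30–11:55, 12:00–12:50, 13:30–13:35, 15:45–16:45.
Restricted to 08:45–15:30: 09:30–11:55, 12:00–12:50, 13:30–13:35.
Windows ≥ 75 min: 09:30–11:55.
Latest start in the last window 09:30–11:55 is 11:55 − 75 min = 10:40.

10:40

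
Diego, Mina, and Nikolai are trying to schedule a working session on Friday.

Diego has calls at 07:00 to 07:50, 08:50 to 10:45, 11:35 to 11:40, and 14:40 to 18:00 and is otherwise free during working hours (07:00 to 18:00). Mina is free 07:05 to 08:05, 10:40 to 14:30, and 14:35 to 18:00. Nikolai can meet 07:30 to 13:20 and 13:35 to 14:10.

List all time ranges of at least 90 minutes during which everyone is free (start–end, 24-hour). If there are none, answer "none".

Diego free within 07:00–18:00: 07:50–08:50, 10:45–11:35, 11:40–14:40.
Diego ∩ Mina: 07:50–08:05, 10:45–11:35, 11:40–14:30, 14:35–14:40.
Diego ∩ Mina ∩ Nikolai: 07:50–08:05, 10:45–11:35, 11:40–13:20, 13:35–14:10.
Windows ≥ 90 min: 11:40–13:20.

11:40–13:20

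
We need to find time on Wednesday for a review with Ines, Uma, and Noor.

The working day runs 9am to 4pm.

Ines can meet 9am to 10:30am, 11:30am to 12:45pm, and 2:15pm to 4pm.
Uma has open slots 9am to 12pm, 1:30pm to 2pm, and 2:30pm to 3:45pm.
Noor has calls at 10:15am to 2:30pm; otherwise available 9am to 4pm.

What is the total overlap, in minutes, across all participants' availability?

150 minutes

Noor free within 09:00–16:00: 09:00–10:15, 14:30–16:00.
Ines ∩ Uma: 09:00–10:30, 11:30–12:00, 14:30–15:45.
Ines ∩ Uma ∩ Noor: 09:00–10:15, 14:30–15:45.
Total common minutes: 75 + 75 = 150.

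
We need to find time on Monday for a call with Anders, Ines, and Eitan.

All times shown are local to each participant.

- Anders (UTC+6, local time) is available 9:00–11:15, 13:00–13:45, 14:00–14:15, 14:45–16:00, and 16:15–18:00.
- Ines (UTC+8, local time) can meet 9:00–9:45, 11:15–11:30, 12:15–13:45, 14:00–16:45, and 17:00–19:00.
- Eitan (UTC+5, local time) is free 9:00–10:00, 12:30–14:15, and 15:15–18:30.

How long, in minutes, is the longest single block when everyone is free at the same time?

Anders → UTC: 03:00–05:15, 07:00–07:45, 08:00–08:15, 08:45–10:00, 10:15–12:00.
Ines → UTC: 01:00–01:45, 03:15–03:30, 04:15–05:45, 06:00–08:45, 09:00–11:00.
Eitan → UTC: 04:00–05:00, 07:30–09:15, 10:15–13:30.
Anders ∩ Ines: 03:15–03:30, 04:15–05:15, 07:00–07:45, 08:00–08:15, 09:00–10:00, 10:15–11:00.
Anders ∩ Ines ∩ Eitan: 04:15–05:00, 07:30–07:45, 08:00–08:15, 09:00–09:15, 10:15–11:00.
Common window lengths: 45, 15, 15, 15, 45 min; longest is 45.

45 minutes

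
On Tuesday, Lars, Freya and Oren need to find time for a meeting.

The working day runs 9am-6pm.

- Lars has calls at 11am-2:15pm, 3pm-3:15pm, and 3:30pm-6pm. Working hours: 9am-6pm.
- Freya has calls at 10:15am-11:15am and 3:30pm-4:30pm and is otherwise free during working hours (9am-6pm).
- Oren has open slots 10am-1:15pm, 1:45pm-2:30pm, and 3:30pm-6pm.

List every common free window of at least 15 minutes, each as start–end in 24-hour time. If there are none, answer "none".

10:00–10:15, 14:15–14:30

Lars free within 09:00–18:00: 09:00–11:00, 14:15–15:00, 15:15–15:30.
Freya free within 09:00–18:00: 09:00–10:15, 11:15–15:30, 16:30–18:00.
Lars ∩ Freya: 09:00–10:15, 14:15–15:00, 15:15–15:30.
Lars ∩ Freya ∩ Oren: 10:00–10:15, 14:15–14:30.
Windows ≥ 15 min: 10:00–10:15, 14:15–14:30.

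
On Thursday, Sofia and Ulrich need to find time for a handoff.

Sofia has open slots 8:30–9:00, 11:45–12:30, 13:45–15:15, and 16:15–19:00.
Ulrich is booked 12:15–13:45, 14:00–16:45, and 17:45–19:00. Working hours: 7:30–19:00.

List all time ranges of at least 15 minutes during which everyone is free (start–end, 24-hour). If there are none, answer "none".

Ulrich free within 07:30–19:00: 07:30–12:15, 13:45–14:00, 16:45–17:45.
Sofia ∩ Ulrich: 08:30–09:00, 11:45–12:15, 13:45–14:00, 16:45–17:45.
Windows ≥ 15 min: 08:30–09:00, 11:45–12:15, 13:45–14:00, 16:45–17:45.

08:30–09:00, 11:45–12:15, 13:45–14:00, 16:45–17:45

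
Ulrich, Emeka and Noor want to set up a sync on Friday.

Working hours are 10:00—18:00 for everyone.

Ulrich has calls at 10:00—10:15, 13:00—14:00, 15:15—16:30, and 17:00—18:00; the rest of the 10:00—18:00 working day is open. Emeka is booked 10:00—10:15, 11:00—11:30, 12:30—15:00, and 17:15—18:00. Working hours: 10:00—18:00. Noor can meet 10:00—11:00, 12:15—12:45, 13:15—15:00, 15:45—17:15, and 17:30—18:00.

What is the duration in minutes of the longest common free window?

45 minutes

Ulrich free within 10:00–18:00: 10:15–13:00, 14:00–15:15, 16:30–17:00.
Emeka free within 10:00–18:00: 10:15–11:00, 11:30–12:30, 15:00–17:15.
Ulrich ∩ Emeka: 10:15–11:00, 11:30–12:30, 15:00–15:15, 16:30–17:00.
Ulrich ∩ Emeka ∩ Noor: 10:15–11:00, 12:15–12:30, 16:30–17:00.
Common window lengths: 45, 15, 30 min; longest is 45.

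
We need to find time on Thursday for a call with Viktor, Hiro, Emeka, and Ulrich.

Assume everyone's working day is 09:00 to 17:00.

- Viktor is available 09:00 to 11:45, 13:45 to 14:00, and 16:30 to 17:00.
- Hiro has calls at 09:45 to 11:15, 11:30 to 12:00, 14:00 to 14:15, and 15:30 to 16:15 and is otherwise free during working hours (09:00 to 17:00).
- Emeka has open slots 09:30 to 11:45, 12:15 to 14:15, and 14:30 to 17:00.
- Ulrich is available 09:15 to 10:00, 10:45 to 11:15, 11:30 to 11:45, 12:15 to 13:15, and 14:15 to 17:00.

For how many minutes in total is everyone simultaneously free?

Hiro free within 09:00–17:00: 09:00–09:45, 11:15–11:30, 12:00–14:00, 14:15–15:30, 16:15–17:00.
Viktor ∩ Hiro: 09:00–09:45, 11:15–11:30, 13:45–14:00, 16:30–17:00.
Viktor ∩ Hiro ∩ Emeka: 09:30–09:45, 11:15–11:30, 13:45–14:00, 16:30–17:00.
Viktor ∩ Hiro ∩ Emeka ∩ Ulrich: 09:30–09:45, 16:30–17:00.
Total common minutes: 15 + 30 = 45.

45 minutes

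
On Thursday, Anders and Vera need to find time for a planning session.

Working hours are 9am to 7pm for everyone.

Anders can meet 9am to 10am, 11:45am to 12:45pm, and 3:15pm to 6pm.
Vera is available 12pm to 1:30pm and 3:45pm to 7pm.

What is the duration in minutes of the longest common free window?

Anders ∩ Vera: 12:00–12:45, 15:45–18:00.
Common window lengths: 45, 135 min; longest is 135.

135 minutes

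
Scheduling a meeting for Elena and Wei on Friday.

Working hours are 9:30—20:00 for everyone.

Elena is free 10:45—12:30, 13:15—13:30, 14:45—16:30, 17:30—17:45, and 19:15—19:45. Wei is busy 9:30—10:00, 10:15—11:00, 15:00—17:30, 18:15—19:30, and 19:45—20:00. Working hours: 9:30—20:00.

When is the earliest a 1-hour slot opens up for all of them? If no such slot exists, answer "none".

11:00

Wei free within 09:30–20:00: 10:00–10:15, 11:00–15:00, 17:30–18:15, 19:30–19:45.
Elena ∩ Wei: 11:00–12:30, 13:15–13:30, 14:45–15:00, 17:30–17:45, 19:30–19:45.
Windows ≥ 60 min: 11:00–12:30.
Earliest such window starts at 11:00.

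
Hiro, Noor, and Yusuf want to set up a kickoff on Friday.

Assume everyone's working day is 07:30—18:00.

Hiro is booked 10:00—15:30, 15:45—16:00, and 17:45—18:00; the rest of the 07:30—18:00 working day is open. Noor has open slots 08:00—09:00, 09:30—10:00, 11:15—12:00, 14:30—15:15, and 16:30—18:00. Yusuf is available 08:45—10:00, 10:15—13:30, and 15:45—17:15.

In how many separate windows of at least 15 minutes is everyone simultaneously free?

Hiro free within 07:30–18:00: 07:30–10:00, 15:30–15:45, 16:00–17:45.
Hiro ∩ Noor: 08:00–09:00, 09:30–10:00, 16:30–17:45.
Hiro ∩ Noor ∩ Yusuf: 08:45–09:00, 09:30–10:00, 16:30–17:15.
Windows ≥ 15 min: 08:45–09:00, 09:30–10:00, 16:30–17:15.
That's 3 windows.

3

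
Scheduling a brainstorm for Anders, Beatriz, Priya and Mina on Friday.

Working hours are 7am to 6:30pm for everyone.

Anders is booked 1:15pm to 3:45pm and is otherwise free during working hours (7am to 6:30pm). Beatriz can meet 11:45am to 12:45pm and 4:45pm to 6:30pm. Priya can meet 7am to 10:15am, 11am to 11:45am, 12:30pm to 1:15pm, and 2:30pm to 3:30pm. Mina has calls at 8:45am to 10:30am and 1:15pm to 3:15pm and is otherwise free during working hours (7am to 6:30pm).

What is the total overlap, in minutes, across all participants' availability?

Anders free within 07:00–18:30: 07:00–13:15, 15:45–18:30.
Mina free within 07:00–18:30: 07:00–08:45, 10:30–13:15, 15:15–18:30.
Anders ∩ Beatriz: 11:45–12:45, 16:45–18:30.
Anders ∩ Beatriz ∩ Priya: 12:30–12:45.
Anders ∩ Beatriz ∩ Priya ∩ Mina: 12:30–12:45.
Total common minutes: 15.

15 minutes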